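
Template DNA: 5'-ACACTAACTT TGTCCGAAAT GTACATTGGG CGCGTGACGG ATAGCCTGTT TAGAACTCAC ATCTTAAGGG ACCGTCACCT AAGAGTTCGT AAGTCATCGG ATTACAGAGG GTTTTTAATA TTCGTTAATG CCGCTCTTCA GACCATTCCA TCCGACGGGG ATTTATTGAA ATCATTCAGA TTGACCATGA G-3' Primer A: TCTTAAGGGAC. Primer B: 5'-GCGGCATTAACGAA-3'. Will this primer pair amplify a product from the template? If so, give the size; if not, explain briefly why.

Primer A (TCTTAAGGGAC) matches the top strand at positions 62–72; it acts as a forward primer.
Primer B's reverse complement is TTCGTTAATGCCGC, matching the top strand at positions 121–134; it acts as a reverse primer.
The 3' ends face each other across positions 62–134, giving a 73 bp product.

Yes — a 73 bp product.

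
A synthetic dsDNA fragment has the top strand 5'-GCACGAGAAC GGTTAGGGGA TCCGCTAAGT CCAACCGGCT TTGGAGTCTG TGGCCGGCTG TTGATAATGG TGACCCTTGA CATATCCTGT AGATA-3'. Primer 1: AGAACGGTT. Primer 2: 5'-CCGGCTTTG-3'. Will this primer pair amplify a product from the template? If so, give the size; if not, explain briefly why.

No product — both primers anneal to the same strand and extend in the same direction.

Primer 1 (AGAACGGTT) matches the top strand at positions 6–14 (3' end points downstream).
Primer 2 (CCGGCTTTG) also matches the top strand directly, at positions 35–43 — its reverse complement CAAAGCCGG is not present.
Both primers anneal to the bottom strand with 3' ends pointing the same way, so neither can prime synthesis back toward the other.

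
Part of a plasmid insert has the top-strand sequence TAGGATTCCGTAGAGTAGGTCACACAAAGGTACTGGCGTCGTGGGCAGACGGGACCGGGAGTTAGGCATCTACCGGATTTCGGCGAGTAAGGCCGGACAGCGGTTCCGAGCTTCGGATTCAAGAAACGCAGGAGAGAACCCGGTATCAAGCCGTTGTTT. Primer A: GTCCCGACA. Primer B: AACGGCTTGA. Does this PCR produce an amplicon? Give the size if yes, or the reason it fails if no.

Primer A (GTCCCGACA) does not match the top strand, and its reverse complement TGTCGGGAC does not match either.
With no annealing site for primer A, no amplification occurs.

No product — primer A has no binding site in the template.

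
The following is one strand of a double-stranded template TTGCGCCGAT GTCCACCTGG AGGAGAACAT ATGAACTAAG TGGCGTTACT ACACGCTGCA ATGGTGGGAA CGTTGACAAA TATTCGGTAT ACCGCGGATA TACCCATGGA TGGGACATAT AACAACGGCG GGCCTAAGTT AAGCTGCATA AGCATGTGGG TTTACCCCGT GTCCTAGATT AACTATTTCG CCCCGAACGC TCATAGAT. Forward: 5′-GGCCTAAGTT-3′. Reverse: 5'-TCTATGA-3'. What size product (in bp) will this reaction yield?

77 bp

The forward primer matches the template at positions 131–140.
Reverse complement of the reverse primer: TCATAGA. This occurs on the top strand at positions 201–207.
Product length = (reverse-primer end) − (forward-primer start) + 1 = 207 − 131 + 1 = 77 bp.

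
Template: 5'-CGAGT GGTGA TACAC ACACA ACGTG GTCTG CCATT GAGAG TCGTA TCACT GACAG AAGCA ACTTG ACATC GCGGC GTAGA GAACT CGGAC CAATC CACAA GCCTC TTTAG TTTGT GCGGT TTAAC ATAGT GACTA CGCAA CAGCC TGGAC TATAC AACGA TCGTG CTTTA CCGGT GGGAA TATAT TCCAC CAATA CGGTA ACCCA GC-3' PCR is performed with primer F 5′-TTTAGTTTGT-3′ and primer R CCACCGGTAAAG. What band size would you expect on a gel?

72 bp

Scanning the template, TTTAGTTTGT occurs at positions 106–115; this primer anneals to the bottom strand there with its 3' end pointing downstream.
Reverse complement of the reverse primer: CTTTACCGGTGG. This occurs on the top strand at positions 166–177.
The product runs from position 106 to position 177, so its length is 177 − 106 + 1 = 72 bp.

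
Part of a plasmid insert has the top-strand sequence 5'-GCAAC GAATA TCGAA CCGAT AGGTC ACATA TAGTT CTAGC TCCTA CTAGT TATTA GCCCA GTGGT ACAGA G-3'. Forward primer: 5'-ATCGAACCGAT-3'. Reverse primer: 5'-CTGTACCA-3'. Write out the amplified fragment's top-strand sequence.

5'-ATCGAACCGATAGGTCACATATAGTTCTAGCTCCTACTAGTTATTAGCCCAGTGGTACAG-3'

The forward primer matches the template at positions 10–20.
The reverse primer's reverse complement is TGGTACAG, which matches the template at positions 62–69.
The product is the template from position 10 through 69 (60 bp).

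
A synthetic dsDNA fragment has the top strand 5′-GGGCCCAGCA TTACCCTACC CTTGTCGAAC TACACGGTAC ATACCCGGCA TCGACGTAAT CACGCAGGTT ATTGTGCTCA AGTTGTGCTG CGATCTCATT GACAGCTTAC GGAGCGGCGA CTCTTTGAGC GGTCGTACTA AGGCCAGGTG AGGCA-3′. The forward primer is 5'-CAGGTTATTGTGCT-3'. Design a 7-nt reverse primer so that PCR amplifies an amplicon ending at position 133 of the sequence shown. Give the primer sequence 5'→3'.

5'-ACCGCTC-3'

The forward primer binds at positions 65–78; the product's 3' end on the top strand is position 133.
The reverse primer anneals to the top strand over positions 127–133, i.e. to GAGCGGT.
Its sequence written 5'→3' is the reverse complement: ACCGCTC.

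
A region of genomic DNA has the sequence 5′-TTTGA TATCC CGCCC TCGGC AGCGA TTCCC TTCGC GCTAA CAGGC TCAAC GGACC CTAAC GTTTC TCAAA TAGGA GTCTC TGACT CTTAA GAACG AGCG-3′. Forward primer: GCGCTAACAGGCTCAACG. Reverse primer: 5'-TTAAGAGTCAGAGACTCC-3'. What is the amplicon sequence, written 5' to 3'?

5'-GCGCTAACAGGCTCAACGGACCCTAACGTTTCTCAAATAGGAGTCTCTGACTCTTAA-3'

The forward primer matches the template at positions 34–51.
The reverse primer's reverse complement is GGAGTCTCTGACTCTTAA, which matches the template at positions 73–90.
The product is the template from position 34 through 90 (57 bp).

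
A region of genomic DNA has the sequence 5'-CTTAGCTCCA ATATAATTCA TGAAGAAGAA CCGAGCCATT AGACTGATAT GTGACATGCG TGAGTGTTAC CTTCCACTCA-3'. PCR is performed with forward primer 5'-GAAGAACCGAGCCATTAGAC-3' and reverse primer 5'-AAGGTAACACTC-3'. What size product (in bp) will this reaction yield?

49 bp

Forward primer GAAGAACCGAGCCATTAGAC is found on the top strand at positions 25–44.
The reverse primer's reverse complement is GAGTGTTACCTT, which matches the template at positions 62–73.
The product runs from position 25 to position 73, so its length is 73 − 25 + 1 = 49 bp.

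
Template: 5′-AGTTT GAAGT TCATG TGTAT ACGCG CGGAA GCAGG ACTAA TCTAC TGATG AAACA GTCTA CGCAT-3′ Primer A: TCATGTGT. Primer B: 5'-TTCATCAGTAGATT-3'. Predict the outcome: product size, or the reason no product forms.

Yes — a 42 bp product.

Primer A (TCATGTGT) matches the top strand at positions 11–18; it acts as a forward primer.
Primer B's reverse complement is AATCTACTGATGAA, matching the top strand at positions 39–52; it acts as a reverse primer.
The 3' ends face each other across positions 11–52, giving a 42 bp product.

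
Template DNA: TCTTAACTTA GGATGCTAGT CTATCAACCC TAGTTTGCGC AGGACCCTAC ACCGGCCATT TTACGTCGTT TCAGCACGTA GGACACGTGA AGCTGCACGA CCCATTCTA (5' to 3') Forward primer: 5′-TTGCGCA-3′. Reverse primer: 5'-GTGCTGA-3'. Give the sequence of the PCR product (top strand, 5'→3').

5'-TTGCGCAGGACCCTACACCGGCCATTTTACGTCGTTTCAGCAC-3'

The forward primer matches the template at positions 35–41.
The reverse primer's reverse complement is TCAGCAC, which matches the template at positions 71–77.
The product is the template from position 35 through 77 (43 bp).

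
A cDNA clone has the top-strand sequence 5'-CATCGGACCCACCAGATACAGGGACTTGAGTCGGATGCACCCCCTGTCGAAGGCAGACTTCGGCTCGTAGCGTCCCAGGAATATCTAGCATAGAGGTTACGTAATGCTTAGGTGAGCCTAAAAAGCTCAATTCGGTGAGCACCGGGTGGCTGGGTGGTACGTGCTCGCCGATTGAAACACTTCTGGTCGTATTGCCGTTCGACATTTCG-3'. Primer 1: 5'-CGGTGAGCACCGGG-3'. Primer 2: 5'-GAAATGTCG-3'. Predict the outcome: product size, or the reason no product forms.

Yes — a 76 bp product.

Primer 1 (CGGTGAGCACCGGG) matches the top strand at positions 133–146; it acts as a forward primer.
Primer 2's reverse complement is CGACATTTC, matching the top strand at positions 200–208; it acts as a reverse primer.
The 3' ends face each other across positions 133–208, giving a 76 bp product.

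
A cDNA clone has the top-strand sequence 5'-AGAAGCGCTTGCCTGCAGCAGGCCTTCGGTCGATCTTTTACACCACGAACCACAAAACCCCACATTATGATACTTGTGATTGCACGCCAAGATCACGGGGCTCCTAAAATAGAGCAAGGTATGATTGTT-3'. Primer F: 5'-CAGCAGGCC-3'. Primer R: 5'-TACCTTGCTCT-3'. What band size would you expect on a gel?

The forward primer matches the template at positions 16–24.
The reverse primer's reverse complement is AGAGCAAGGTA, which matches the template at positions 111–121.
Product length = (reverse-primer end) − (forward-primer start) + 1 = 121 − 16 + 1 = 106 bp.

106 bp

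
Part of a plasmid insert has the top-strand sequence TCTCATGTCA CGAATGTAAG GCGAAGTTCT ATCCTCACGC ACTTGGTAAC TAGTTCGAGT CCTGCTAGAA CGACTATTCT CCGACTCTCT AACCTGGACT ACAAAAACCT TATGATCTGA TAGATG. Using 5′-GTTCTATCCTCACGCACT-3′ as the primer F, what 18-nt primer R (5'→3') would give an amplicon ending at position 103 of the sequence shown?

The forward primer binds at positions 26–43; the product's 3' end on the top strand is position 103.
The reverse primer anneals to the top strand over positions 86–103, i.e. to TCTCTAACCTGGACTACA.
Its sequence written 5'→3' is the reverse complement: TGTAGTCCAGGTTAGAGA.

5'-TGTAGTCCAGGTTAGAGA-3'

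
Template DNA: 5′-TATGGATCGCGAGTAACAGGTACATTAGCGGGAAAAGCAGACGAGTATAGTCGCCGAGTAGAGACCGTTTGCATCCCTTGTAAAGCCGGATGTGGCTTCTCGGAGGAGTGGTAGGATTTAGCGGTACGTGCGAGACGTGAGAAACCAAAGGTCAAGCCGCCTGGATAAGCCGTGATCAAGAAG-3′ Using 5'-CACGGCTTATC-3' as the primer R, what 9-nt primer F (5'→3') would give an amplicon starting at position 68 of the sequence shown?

5'-TTTGCATCC-3'

The reverse primer's reverse complement GATAAGCCGTG matches the template at positions 164–174; the product starts at position 68.
The forward primer is identical to the top strand over positions 68–76: TTTGCATCC.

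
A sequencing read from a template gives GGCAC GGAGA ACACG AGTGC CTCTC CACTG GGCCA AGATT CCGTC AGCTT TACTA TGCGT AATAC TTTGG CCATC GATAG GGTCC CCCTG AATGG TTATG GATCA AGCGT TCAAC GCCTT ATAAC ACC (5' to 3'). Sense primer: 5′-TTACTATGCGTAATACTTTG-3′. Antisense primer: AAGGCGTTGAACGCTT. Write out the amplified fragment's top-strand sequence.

5'-TTACTATGCGTAATACTTTGGCCATCGATAGGGTCCCCCTGAATGGTTATGGATCAAGCGTTCAACGCCTT-3'

Scanning the template, TTACTATGCGTAATACTTTG occurs at positions 50–69; this primer anneals to the bottom strand there with its 3' end pointing downstream.
Reverse complement of the reverse primer: AAGCGTTCAACGCCTT. This occurs on the top strand at positions 105–120.
The product is the template from position 50 through 120 (71 bp).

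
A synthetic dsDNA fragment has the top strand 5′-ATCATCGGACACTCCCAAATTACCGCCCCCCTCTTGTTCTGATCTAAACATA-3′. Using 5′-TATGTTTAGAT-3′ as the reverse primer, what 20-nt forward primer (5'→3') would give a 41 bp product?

5'-CTCCCAAATTACCGCCCCCC-3'

The reverse primer's reverse complement ATCTAAACATA matches the template at positions 42–52, so the product ends at position 52.
A 41 bp product then starts at position 52 − 41 + 1 = 12.
The forward primer is identical to the top strand there: CTCCCAAATTACCGCCCCCC.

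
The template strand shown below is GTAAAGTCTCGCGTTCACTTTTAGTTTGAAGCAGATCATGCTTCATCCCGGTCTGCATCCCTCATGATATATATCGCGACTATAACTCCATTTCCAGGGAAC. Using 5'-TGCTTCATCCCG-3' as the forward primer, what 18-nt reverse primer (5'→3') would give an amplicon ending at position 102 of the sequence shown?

5'-GTTCCCTGGAAATGGAGT-3'

The forward primer binds at positions 39–50; the product's 3' end on the top strand is position 102.
The reverse primer anneals to the top strand over positions 85–102, i.e. to ACTCCATTTCCAGGGAAC.
Its sequence written 5'→3' is the reverse complement: GTTCCCTGGAAATGGAGT.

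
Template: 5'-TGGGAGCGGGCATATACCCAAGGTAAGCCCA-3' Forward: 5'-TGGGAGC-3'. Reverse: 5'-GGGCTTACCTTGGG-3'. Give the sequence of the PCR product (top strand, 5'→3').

Forward primer TGGGAGC is found on the top strand at positions 1–7.
Taking the reverse complement of GGGCTTACCTTGGG gives CCCAAGGTAAGCCC, found at positions 17–30 on the template; the primer anneals here to the top strand with its 3' end pointing upstream.
The product is the template from position 1 through 30 (30 bp).

5'-TGGGAGCGGGCATATACCCAAGGTAAGCCC-3'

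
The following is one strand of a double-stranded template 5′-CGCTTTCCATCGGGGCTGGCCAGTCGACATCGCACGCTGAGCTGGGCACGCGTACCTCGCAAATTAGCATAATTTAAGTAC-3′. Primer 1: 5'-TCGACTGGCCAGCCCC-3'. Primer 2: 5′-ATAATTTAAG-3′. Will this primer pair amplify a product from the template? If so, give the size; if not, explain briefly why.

Primer 1 (TCGACTGGCCAGCCCC) has reverse complement GGGGCTGGCCAGTCGA, which matches the top strand at positions 12–27; primer 1 anneals to the top strand there with its 3' end pointing upstream toward position 12.
Primer 2 (ATAATTTAAG) matches the top strand directly at positions 69–78; it anneals to the bottom strand with its 3' end pointing downstream toward position 78.
The 3' ends diverge (primer 1 extends toward position 1, primer 2 toward position 81), so the primers never converge on a shared product.

No product — the primers' 3' ends point away from each other.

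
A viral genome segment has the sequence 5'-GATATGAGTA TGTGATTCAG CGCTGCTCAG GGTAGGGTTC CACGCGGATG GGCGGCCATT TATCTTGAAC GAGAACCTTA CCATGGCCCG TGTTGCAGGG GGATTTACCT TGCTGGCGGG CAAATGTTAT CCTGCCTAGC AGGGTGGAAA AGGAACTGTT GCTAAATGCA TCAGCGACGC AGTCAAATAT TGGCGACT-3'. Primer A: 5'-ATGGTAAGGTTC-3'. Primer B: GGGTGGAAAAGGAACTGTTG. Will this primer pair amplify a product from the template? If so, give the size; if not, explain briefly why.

Primer A (ATGGTAAGGTTC) has reverse complement GAACCTTACCAT, which matches the top strand at positions 73–84; primer A anneals to the top strand there with its 3' end pointing upstream toward position 73.
Primer B (GGGTGGAAAAGGAACTGTTG) matches the top strand directly at positions 142–161; it anneals to the bottom strand with its 3' end pointing downstream toward position 161.
The 3' ends diverge (primer A extends toward position 1, primer B toward position 198), so the primers never converge on a shared product.

No product — the primers' 3' ends point away from each other.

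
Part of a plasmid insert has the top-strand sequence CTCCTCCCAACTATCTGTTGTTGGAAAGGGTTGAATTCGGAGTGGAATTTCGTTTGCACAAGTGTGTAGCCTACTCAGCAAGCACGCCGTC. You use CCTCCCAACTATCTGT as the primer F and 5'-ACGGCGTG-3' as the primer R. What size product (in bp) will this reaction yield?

88 bp

Forward primer CCTCCCAACTATCTGT is found on the top strand at positions 3–18.
The reverse primer's reverse complement is CACGCCGT, which matches the template at positions 83–90.
The product runs from position 3 to position 90, so its length is 90 − 3 + 1 = 88 bp.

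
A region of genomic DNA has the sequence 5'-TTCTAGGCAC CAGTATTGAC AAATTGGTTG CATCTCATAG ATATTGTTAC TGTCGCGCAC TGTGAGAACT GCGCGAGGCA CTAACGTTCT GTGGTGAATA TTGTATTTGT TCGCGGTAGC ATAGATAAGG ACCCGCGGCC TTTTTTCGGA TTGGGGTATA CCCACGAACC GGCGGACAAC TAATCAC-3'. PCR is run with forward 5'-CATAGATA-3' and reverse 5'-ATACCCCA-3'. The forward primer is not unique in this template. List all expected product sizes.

The forward primer CATAGATA matches the top strand at positions 36–43, 120–127.
The reverse primer's reverse complement is TGGGGTAT, matching at positions 152–159.
Each forward site pairs with the reverse site to give a product ending at position 159: sizes 124, 40 bp.

124 bp, 40 bp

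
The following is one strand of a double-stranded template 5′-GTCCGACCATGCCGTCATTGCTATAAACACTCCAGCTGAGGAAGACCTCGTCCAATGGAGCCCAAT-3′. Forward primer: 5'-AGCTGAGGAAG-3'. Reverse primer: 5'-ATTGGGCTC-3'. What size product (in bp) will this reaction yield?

33 bp

Forward primer AGCTGAGGAAG is found on the top strand at positions 34–44.
The reverse primer's reverse complement is GAGCCCAAT, which matches the template at positions 58–66.
The product runs from position 34 to position 66, so its length is 66 − 34 + 1 = 33 bp.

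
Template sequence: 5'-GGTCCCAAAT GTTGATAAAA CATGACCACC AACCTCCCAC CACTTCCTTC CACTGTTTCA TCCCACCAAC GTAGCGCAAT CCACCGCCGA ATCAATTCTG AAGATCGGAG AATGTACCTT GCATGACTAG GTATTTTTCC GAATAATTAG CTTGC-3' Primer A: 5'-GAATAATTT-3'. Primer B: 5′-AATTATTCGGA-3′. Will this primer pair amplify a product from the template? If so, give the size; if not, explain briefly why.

No product — primer A has no binding site in the template.

Primer A (GAATAATTT) does not match the top strand, and its reverse complement AAATTATTC does not match either.
With no annealing site for primer A, no amplification occurs.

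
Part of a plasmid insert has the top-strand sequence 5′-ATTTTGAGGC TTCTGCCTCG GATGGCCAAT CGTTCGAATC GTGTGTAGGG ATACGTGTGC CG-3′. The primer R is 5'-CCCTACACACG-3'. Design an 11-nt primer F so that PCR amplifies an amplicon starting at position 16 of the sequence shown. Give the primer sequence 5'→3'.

5'-CCTCGGATGGC-3'

The reverse primer's reverse complement CGTGTGTAGGG matches the template at positions 40–50; the product starts at position 16.
The forward primer is identical to the top strand over positions 16–26: CCTCGGATGGC.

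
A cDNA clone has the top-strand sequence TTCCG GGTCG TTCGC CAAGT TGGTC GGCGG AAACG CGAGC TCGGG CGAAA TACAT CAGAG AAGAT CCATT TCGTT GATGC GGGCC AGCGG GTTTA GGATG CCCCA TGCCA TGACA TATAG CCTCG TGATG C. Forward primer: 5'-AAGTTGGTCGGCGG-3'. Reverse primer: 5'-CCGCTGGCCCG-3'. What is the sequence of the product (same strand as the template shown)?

5'-AAGTTGGTCGGCGGAAACGCGAGCTCGGGCGAAATACATCAGAGAAGATCCATTTCGTTGATGCGGGCCAGCGG-3'

The forward primer matches the template at positions 17–30.
The reverse primer's reverse complement is CGGGCCAGCGG, which matches the template at positions 80–90.
The product is the template from position 17 through 90 (74 bp).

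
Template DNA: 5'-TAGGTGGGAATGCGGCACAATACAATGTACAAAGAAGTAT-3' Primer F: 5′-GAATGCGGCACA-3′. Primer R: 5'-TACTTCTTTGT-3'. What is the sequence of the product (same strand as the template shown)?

Scanning the template, GAATGCGGCACA occurs at positions 8–19; this primer anneals to the bottom strand there with its 3' end pointing downstream.
Taking the reverse complement of TACTTCTTTGT gives ACAAAGAAGTA, found at positions 29–39 on the template; the primer anneals here to the top strand with its 3' end pointing upstream.
The product is the template from position 8 through 39 (32 bp).

5'-GAATGCGGCACAATACAATGTACAAAGAAGTA-3'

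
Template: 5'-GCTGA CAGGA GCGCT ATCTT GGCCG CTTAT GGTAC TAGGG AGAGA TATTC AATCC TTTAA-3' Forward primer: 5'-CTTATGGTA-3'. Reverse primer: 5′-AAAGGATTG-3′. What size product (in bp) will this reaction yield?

33 bp

Scanning the template, CTTATGGTA occurs at positions 26–34; this primer anneals to the bottom strand there with its 3' end pointing downstream.
Reverse complement of the reverse primer: CAATCCTTT. This occurs on the top strand at positions 50–58.
Product length = (reverse-primer end) − (forward-primer start) + 1 = 58 − 26 + 1 = 33 bp.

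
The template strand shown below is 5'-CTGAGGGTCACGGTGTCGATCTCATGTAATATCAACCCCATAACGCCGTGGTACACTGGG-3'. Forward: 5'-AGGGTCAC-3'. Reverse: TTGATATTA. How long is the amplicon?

32 bp

Forward primer AGGGTCAC is found on the top strand at positions 4–11.
Taking the reverse complement of TTGATATTA gives TAATATCAA, found at positions 27–35 on the template; the primer anneals here to the top strand with its 3' end pointing upstream.
The product runs from position 4 to position 35, so its length is 35 − 4 + 1 = 32 bp.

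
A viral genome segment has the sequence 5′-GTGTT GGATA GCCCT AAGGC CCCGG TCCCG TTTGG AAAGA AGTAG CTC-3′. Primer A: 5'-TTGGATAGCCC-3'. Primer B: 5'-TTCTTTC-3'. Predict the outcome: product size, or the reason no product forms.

Yes — a 38 bp product.

Primer A (TTGGATAGCCC) matches the top strand at positions 4–14; it acts as a forward primer.
Primer B's reverse complement is GAAAGAA, matching the top strand at positions 35–41; it acts as a reverse primer.
The 3' ends face each other across positions 4–41, giving a 38 bp product.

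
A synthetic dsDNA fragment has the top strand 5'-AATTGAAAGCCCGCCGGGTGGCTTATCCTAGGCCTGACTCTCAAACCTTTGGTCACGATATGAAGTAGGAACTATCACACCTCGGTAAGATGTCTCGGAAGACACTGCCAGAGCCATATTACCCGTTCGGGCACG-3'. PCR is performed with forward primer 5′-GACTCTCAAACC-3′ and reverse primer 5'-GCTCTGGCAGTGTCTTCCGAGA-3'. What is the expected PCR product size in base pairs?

The forward primer matches the template at positions 36–47.
Taking the reverse complement of GCTCTGGCAGTGTCTTCCGAGA gives TCTCGGAAGACACTGCCAGAGC, found at positions 93–114 on the template; the primer anneals here to the top strand with its 3' end pointing upstream.
Amplicon spans positions 36–114: 79 bp.

79 bp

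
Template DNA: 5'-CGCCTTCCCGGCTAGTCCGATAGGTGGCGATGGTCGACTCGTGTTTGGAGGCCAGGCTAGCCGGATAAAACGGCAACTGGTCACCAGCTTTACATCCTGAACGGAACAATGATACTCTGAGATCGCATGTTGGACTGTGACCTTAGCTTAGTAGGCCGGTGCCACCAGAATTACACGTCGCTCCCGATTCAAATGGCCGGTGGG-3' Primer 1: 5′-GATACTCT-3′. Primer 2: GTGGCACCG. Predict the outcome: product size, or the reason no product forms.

Primer 1 (GATACTCT) matches the top strand at positions 111–118; it acts as a forward primer.
Primer 2's reverse complement is CGGTGCCAC, matching the top strand at positions 157–165; it acts as a reverse primer.
The 3' ends face each other across positions 111–165, giving a 55 bp product.

Yes — a 55 bp product.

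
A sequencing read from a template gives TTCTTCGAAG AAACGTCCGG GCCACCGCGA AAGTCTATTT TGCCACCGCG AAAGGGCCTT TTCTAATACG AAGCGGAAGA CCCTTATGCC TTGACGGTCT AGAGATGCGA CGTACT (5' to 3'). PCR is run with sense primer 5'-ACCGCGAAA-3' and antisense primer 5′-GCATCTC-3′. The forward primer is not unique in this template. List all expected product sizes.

85 bp, 64 bp

The forward primer ACCGCGAAA matches the top strand at positions 24–32, 45–53.
The reverse primer's reverse complement is GAGATGC, matching at positions 102–108.
Each forward site pairs with the reverse site to give a product ending at position 108: sizes 85, 64 bp.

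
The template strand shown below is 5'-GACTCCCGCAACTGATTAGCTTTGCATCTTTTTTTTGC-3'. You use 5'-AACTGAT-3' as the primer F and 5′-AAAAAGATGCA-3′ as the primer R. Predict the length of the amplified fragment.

Forward primer AACTGAT is found on the top strand at positions 10–16.
The reverse primer's reverse complement is TGCATCTTTTT, which matches the template at positions 23–33.
Product length = (reverse-primer end) − (forward-primer start) + 1 = 33 − 10 + 1 = 24 bp.

24 bp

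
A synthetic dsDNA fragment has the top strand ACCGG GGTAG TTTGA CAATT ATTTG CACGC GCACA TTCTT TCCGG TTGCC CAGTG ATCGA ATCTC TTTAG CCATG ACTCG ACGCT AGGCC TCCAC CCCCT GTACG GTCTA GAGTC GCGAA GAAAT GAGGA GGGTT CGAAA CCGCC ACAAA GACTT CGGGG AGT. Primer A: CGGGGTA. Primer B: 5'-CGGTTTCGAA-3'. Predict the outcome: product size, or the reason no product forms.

Primer A (CGGGGTA) matches the top strand at positions 3–9; it acts as a forward primer.
Primer B's reverse complement is TTCGAAACCG, matching the top strand at positions 134–143; it acts as a reverse primer.
The 3' ends face each other across positions 3–143, giving a 141 bp product.

Yes — a 141 bp product.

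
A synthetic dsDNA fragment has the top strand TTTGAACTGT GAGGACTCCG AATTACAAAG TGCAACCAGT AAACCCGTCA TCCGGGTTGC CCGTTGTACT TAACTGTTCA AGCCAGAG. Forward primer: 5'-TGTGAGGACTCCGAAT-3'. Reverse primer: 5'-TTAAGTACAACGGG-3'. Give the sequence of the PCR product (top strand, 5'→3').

5'-TGTGAGGACTCCGAATTACAAAGTGCAACCAGTAAACCCGTCATCCGGGTTGCCCGTTGTACTTAA-3'

Scanning the template, TGTGAGGACTCCGAAT occurs at positions 8–23; this primer anneals to the bottom strand there with its 3' end pointing downstream.
The reverse primer's reverse complement is CCCGTTGTACTTAA, which matches the template at positions 60–73.
The product is the template from position 8 through 73 (66 bp).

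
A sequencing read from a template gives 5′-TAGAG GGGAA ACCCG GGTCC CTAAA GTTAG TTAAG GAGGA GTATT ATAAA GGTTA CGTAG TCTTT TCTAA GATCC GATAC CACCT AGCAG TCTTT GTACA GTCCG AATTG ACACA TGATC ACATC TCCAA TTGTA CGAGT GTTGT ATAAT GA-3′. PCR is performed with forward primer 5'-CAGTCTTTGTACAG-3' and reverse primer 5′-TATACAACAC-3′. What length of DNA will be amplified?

The forward primer matches the template at positions 88–101.
The reverse primer's reverse complement is GTGTTGTATA, which matches the template at positions 139–148.
The product runs from position 88 to position 148, so its length is 148 − 88 + 1 = 61 bp.

61 bp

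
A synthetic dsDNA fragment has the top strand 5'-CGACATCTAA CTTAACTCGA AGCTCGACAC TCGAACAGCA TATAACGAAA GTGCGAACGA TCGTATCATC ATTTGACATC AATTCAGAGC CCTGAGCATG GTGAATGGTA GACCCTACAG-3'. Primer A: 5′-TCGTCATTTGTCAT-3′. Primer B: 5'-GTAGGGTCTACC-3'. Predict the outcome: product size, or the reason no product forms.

Primer A (TCGTCATTTGTCAT) does not match the top strand, and its reverse complement ATGACAAATGACGA does not match either.
With no annealing site for primer A, no amplification occurs.

No product — primer A has no binding site in the template.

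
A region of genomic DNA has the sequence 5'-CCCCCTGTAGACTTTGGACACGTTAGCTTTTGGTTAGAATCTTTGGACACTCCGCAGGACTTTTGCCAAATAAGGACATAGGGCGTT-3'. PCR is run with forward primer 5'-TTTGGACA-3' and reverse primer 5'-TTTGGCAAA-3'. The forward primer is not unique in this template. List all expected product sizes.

The forward primer TTTGGACA matches the top strand at positions 13–20, 42–49.
The reverse primer's reverse complement is TTTGCCAAA, matching at positions 62–70.
Each forward site pairs with the reverse site to give a product ending at position 70: sizes 58, 29 bp.

58 bp, 29 bp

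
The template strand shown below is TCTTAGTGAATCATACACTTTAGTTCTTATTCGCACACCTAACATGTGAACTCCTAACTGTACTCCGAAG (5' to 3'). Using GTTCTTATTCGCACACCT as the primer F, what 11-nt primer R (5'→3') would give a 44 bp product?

The forward primer binds at positions 23–40, so a 44 bp product ends at position 23 + 44 − 1 = 66.
The reverse primer anneals to the top strand over positions 56–66, i.e. to AACTGTACTCC.
Its sequence written 5'→3' is the reverse complement: GGAGTACAGTT.

5'-GGAGTACAGTT-3'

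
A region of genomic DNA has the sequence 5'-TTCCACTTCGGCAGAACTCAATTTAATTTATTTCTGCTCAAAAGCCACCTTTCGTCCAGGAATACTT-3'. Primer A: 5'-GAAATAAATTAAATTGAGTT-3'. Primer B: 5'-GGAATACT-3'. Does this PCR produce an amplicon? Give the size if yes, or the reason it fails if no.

No product — the primers' 3' ends point away from each other.

Primer A (GAAATAAATTAAATTGAGTT) has reverse complement AACTCAATTTAATTTATTTC, which matches the top strand at positions 15–34; primer A anneals to the top strand there with its 3' end pointing upstream toward position 15.
Primer B (GGAATACT) matches the top strand directly at positions 59–66; it anneals to the bottom strand with its 3' end pointing downstream toward position 66.
The 3' ends diverge (primer A extends toward position 1, primer B toward position 67), so the primers never converge on a shared product.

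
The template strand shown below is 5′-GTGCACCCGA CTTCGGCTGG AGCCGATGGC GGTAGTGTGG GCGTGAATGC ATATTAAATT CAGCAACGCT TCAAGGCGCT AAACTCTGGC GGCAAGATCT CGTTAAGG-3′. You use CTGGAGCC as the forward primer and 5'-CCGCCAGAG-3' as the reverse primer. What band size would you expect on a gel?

76 bp

The forward primer matches the template at positions 17–24.
Taking the reverse complement of CCGCCAGAG gives CTCTGGCGG, found at positions 84–92 on the template; the primer anneals here to the top strand with its 3' end pointing upstream.
Amplicon spans positions 17–92: 76 bp.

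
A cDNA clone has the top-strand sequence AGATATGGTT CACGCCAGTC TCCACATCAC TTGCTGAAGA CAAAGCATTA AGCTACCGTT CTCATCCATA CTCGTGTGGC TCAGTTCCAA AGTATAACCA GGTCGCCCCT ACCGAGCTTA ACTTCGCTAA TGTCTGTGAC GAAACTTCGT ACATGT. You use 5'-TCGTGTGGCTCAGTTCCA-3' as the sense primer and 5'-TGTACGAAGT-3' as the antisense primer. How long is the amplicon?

82 bp

The forward primer matches the template at positions 72–89.
The reverse primer's reverse complement is ACTTCGTACA, which matches the template at positions 144–153.
Product length = (reverse-primer end) − (forward-primer start) + 1 = 153 − 72 + 1 = 82 bp.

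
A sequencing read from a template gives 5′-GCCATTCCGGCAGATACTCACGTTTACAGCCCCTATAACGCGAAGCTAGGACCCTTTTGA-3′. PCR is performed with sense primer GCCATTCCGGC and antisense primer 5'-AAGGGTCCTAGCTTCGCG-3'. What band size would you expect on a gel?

56 bp

Forward primer GCCATTCCGGC is found on the top strand at positions 1–11.
Reverse complement of the reverse primer: CGCGAAGCTAGGACCCTT. This occurs on the top strand at positions 39–56.
The product runs from position 1 to position 56, so its length is 56 − 1 + 1 = 56 bp.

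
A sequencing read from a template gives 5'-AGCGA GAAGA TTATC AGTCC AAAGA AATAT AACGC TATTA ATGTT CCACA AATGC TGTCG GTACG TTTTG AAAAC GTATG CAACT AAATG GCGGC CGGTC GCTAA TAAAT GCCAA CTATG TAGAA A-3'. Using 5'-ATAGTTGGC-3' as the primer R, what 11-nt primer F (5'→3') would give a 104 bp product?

5'-AGTCCAAAGAA-3'

The reverse primer's reverse complement GCCAACTAT matches the template at positions 111–119, so the product ends at position 119.
A 104 bp product then starts at position 119 − 104 + 1 = 16.
The forward primer is identical to the top strand there: AGTCCAAAGAA.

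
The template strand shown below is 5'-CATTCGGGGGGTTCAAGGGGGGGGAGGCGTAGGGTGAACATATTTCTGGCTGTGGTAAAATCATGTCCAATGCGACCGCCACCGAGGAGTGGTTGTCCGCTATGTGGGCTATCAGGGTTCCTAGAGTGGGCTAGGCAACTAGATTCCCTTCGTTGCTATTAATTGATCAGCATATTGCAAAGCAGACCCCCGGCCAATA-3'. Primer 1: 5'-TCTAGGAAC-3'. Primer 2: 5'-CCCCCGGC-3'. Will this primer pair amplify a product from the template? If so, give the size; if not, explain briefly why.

No product — the primers' 3' ends point away from each other.

Primer 1 (TCTAGGAAC) has reverse complement GTTCCTAGA, which matches the top strand at positions 117–125; primer 1 anneals to the top strand there with its 3' end pointing upstream toward position 117.
Primer 2 (CCCCCGGC) matches the top strand directly at positions 187–194; it anneals to the bottom strand with its 3' end pointing downstream toward position 194.
The 3' ends diverge (primer 1 extends toward position 1, primer 2 toward position 199), so the primers never converge on a shared product.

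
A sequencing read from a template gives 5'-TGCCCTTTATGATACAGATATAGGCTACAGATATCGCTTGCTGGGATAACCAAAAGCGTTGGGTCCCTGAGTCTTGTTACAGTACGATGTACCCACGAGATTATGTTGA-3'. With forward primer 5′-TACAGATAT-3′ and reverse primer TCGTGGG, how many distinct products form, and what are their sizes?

Two products: 86 bp, 73 bp

The forward primer TACAGATAT matches the top strand at positions 13–21, 26–34.
The reverse primer's reverse complement is CCCACGA, matching at positions 92–98.
Each forward site pairs with the reverse site to give a product ending at position 98: sizes 86, 73 bp.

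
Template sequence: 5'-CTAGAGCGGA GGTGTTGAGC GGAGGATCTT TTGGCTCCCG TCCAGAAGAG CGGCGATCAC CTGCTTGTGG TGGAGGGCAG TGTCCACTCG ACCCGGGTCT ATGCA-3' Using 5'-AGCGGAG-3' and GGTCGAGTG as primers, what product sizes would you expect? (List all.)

89 bp, 76 bp

The forward primer AGCGGAG matches the top strand at positions 5–11, 18–24.
The reverse primer's reverse complement is CACTCGACC, matching at positions 85–93.
Each forward site pairs with the reverse site to give a product ending at position 93: sizes 89, 76 bp.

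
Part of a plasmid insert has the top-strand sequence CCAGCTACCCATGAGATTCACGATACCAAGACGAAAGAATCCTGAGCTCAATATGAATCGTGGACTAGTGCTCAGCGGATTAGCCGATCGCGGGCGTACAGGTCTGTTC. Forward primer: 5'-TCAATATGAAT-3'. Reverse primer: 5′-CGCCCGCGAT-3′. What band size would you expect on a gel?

49 bp

Scanning the template, TCAATATGAAT occurs at positions 48–58; this primer anneals to the bottom strand there with its 3' end pointing downstream.
Reverse complement of the reverse primer: ATCGCGGGCG. This occurs on the top strand at positions 87–96.
The product runs from position 48 to position 96, so its length is 96 − 48 + 1 = 49 bp.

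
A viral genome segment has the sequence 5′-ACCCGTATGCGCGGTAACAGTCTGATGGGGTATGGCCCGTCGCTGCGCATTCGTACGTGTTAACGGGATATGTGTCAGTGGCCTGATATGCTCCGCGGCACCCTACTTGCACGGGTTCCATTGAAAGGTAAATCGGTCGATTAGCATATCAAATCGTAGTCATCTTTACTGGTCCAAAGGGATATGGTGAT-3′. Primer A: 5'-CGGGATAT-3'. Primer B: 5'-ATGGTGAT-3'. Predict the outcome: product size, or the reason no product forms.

No product — both primers anneal to the same strand and extend in the same direction.

Primer A (CGGGATAT) matches the top strand at positions 64–71 (3' end points downstream).
Primer B (ATGGTGAT) also matches the top strand directly, at positions 184–191 — its reverse complement ATCACCAT is not present.
Both primers anneal to the bottom strand with 3' ends pointing the same way, so neither can prime synthesis back toward the other.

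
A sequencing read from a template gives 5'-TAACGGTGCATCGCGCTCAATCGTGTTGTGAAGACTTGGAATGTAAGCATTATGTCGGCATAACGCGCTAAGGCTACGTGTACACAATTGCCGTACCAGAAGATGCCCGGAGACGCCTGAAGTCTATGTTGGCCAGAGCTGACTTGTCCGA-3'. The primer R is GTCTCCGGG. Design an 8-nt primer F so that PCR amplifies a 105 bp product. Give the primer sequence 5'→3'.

The reverse primer's reverse complement CCCGGAGAC matches the template at positions 106–114, so the product ends at position 114.
A 105 bp product then starts at position 114 − 105 + 1 = 10.
The forward primer is identical to the top strand there: ATCGCGCT.

5'-ATCGCGCT-3'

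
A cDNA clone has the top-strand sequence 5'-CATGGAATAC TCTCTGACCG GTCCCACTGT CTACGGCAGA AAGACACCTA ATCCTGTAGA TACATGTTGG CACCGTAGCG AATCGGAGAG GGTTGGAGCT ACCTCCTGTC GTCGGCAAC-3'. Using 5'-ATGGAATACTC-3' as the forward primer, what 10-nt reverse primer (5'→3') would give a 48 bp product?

5'-AGGTGTCTTT-3'

The forward primer binds at positions 2–12, so a 48 bp product ends at position 2 + 48 − 1 = 49.
The reverse primer anneals to the top strand over positions 40–49, i.e. to AAAGACACCT.
Its sequence written 5'→3' is the reverse complement: AGGTGTCTTT.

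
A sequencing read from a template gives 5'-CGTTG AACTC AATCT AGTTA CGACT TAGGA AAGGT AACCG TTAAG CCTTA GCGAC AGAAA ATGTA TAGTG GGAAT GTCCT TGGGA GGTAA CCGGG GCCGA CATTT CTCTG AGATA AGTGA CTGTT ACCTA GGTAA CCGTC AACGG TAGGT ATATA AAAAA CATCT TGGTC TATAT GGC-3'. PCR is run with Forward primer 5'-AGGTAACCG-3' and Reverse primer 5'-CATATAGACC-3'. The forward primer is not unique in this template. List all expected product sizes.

The forward primer AGGTAACCG matches the top strand at positions 32–40, 85–93, 130–138.
The reverse primer's reverse complement is GGTCTATATG, matching at positions 167–176.
Each forward site pairs with the reverse site to give a product ending at position 176: sizes 145, 92, 47 bp.

145 bp, 92 bp, 47 bp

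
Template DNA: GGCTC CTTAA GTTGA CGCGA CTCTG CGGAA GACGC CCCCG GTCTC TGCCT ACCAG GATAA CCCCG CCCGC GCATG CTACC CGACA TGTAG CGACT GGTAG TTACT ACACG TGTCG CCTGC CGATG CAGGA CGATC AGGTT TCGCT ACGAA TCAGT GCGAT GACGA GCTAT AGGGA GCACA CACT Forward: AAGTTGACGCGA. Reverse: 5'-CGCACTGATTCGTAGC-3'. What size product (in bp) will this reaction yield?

Scanning the template, AAGTTGACGCGA occurs at positions 9–20; this primer anneals to the bottom strand there with its 3' end pointing downstream.
The reverse primer's reverse complement is GCTACGAATCAGTGCG, which matches the template at positions 143–158.
Amplicon spans positions 9–158: 150 bp.

150 bp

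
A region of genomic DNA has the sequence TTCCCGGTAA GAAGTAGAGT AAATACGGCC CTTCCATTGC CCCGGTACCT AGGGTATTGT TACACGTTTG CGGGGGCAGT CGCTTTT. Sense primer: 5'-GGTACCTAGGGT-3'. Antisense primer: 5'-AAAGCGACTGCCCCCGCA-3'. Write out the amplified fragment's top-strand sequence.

Forward primer GGTACCTAGGGT is found on the top strand at positions 44–55.
Reverse complement of the reverse primer: TGCGGGGGCAGTCGCTTT. This occurs on the top strand at positions 69–86.
The product is the template from position 44 through 86 (43 bp).

5'-GGTACCTAGGGTATTGTTACACGTTTGCGGGGGCAGTCGCTTT-3'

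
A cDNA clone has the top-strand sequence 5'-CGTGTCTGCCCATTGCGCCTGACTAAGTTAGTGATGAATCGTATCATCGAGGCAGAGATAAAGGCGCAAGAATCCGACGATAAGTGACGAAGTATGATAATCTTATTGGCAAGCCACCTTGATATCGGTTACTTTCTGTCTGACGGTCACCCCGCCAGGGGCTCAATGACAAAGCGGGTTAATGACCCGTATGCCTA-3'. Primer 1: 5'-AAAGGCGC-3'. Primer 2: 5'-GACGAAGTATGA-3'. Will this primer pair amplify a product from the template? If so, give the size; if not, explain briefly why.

No product — both primers anneal to the same strand and extend in the same direction.

Primer 1 (AAAGGCGC) matches the top strand at positions 60–67 (3' end points downstream).
Primer 2 (GACGAAGTATGA) also matches the top strand directly, at positions 86–97 — its reverse complement TCATACTTCGTC is not present.
Both primers anneal to the bottom strand with 3' ends pointing the same way, so neither can prime synthesis back toward the other.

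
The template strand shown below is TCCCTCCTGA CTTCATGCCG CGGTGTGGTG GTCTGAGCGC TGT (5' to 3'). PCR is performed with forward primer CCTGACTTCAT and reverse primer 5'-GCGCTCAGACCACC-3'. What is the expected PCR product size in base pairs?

Scanning the template, CCTGACTTCAT occurs at positions 6–16; this primer anneals to the bottom strand there with its 3' end pointing downstream.
The reverse primer's reverse complement is GGTGGTCTGAGCGC, which matches the template at positions 27–40.
Amplicon spans positions 6–40: 35 bp.

35 bp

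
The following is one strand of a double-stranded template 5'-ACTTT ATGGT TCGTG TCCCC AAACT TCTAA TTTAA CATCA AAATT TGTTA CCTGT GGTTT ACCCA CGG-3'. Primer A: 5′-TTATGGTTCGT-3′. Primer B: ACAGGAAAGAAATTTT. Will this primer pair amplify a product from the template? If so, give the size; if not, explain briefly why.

Primer B (ACAGGAAAGAAATTTT) does not match the top strand, and its reverse complement AAAATTTCTTTCCTGT does not match either.
With no annealing site for primer B, no amplification occurs.

No product — primer B has no binding site in the template.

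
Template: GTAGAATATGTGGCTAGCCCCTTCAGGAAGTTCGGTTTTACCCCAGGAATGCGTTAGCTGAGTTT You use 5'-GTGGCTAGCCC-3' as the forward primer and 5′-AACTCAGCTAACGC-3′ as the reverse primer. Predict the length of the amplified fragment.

Forward primer GTGGCTAGCCC is found on the top strand at positions 10–20.
Reverse complement of the reverse primer: GCGTTAGCTGAGTT. This occurs on the top strand at positions 51–64.
Product length = (reverse-primer end) − (forward-primer start) + 1 = 64 − 10 + 1 = 55 bp.

55 bp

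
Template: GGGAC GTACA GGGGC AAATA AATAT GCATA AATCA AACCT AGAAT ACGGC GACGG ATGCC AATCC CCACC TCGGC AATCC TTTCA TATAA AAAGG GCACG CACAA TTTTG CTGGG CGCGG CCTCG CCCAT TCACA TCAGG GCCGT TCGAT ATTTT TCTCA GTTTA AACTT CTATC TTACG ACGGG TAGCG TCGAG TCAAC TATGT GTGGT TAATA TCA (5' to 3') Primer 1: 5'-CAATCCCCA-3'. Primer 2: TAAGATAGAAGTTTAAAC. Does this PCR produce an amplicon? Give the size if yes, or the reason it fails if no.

Yes — a 119 bp product.

Primer 1 (CAATCCCCA) matches the top strand at positions 60–68; it acts as a forward primer.
Primer 2's reverse complement is GTTTAAACTTCTATCTTA, matching the top strand at positions 161–178; it acts as a reverse primer.
The 3' ends face each other across positions 60–178, giving a 119 bp product.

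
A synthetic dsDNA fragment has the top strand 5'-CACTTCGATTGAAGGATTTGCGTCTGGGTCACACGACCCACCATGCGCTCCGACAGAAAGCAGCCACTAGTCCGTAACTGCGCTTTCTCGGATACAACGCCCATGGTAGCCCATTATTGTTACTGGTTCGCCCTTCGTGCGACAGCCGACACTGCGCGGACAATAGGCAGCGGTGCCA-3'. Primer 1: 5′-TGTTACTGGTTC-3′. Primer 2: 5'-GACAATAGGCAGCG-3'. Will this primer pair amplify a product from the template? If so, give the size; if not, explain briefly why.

No product — both primers anneal to the same strand and extend in the same direction.

Primer 1 (TGTTACTGGTTC) matches the top strand at positions 118–129 (3' end points downstream).
Primer 2 (GACAATAGGCAGCG) also matches the top strand directly, at positions 159–172 — its reverse complement CGCTGCCTATTGTC is not present.
Both primers anneal to the bottom strand with 3' ends pointing the same way, so neither can prime synthesis back toward the other.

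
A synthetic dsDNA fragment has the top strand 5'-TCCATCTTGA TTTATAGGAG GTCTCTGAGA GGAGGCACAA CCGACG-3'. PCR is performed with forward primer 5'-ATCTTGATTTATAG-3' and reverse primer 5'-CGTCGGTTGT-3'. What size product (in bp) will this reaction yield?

Scanning the template, ATCTTGATTTATAG occurs at positions 4–17; this primer anneals to the bottom strand there with its 3' end pointing downstream.
Reverse complement of the reverse primer: ACAACCGACG. This occurs on the top strand at positions 37–46.
Amplicon spans positions 4–46: 43 bp.

43 bp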